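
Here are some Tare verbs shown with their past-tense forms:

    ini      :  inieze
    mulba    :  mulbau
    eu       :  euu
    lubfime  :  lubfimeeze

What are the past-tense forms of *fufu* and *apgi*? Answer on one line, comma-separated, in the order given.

fufuu, apgieze

Looking at the last vowel of each stem: -eze when the last vowel of the stem is a front vowel (*ini*, *lubfime*); -u when the last vowel of the stem is a back vowel (*mulba*, *eu*).
*fufu* — last vowel /u/ (a back vowel) → -u → *fufuu*.
Since the last vowel of *apgi* is /i/ (a front vowel), it takes -eze, giving *apgieze*.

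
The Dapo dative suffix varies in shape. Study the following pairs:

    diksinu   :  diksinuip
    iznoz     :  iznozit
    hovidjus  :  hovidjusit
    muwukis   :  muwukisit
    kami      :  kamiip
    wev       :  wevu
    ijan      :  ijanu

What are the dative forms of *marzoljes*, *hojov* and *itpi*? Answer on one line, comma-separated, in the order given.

The pattern is sibilance of the final sound: -it when the stem ends in a sibilant (*iznoz*, *hovidjus*, *muwukis*); -u when the stem ends in a non-sibilant consonant (*wev*, *ijan*); -ip when the stem ends in a vowel (*diksinu*, *kami*).
The final sound of *marzoljes* is /s/, which is a sibilant, so the suffix is -it, giving *marzoljesit*.
The final sound of *hojov* is /v/, which is a non-sibilant consonant, so the suffix is -u, giving *hojovu*.
*itpi*: final sound = /i/, a vowel → -ip → *itpiip*.

marzoljesit, hojovu, itpiip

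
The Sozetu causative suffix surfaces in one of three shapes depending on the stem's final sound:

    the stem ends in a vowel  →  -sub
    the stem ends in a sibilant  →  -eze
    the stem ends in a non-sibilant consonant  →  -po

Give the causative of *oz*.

ozeze

*oz* — final sound /z/ (a sibilant) → -eze → *ozeze*.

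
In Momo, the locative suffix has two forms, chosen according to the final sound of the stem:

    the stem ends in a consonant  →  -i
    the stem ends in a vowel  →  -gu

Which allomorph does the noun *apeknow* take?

-i

Since the final sound of *apeknow* is /w/ (a consonant), it takes -i.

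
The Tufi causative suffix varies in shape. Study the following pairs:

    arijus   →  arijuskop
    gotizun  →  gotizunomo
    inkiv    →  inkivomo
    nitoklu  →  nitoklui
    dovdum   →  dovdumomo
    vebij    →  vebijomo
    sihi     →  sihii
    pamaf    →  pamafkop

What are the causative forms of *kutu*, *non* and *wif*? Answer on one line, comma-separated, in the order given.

Looking at the final sound of each stem: -kop when the stem ends in a voiceless consonant (*arijus*, *pamaf*); -omo when the stem ends in a voiced consonant (*gotizun*, *inkiv*, *dovdum*, *vebij*); -i when the stem ends in a vowel (*nitoklu*, *sihi*).
*kutu*: final sound = /u/, a vowel → -i → *kutui*.
*non*: final sound = /n/, a voiced consonant → -omo → *nonomo*.
*wif* — final sound /f/ (a voiceless consonant) → -kop → *wifkop*.

kutui, nonomo, wifkop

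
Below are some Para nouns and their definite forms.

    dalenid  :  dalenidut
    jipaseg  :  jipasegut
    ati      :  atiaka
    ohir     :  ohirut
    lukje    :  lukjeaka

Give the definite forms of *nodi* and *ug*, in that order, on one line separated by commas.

nodiaka, ugut

The alternation tracks the final sound of the stem — -ut when the stem ends in a consonant (*dalenid*, *jipaseg*, *ohir*); -aka when the stem ends in a vowel (*ati*, *lukje*).
*nodi*: final sound = /i/, a vowel → -aka → *nodiaka*.
Since the final sound of *ug* is /g/ (a consonant), it takes -ut, giving *ugut*.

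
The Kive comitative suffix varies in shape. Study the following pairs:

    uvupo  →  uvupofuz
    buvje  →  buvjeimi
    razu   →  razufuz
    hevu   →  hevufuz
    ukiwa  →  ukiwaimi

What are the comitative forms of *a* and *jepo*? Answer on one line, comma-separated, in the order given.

The alternation tracks the last vowel of the stem — -fuz when the last vowel of the stem is a rounded vowel (*uvupo*, *razu*, *hevu*); -imi when the last vowel of the stem is an unrounded vowel (*buvje*, *ukiwa*).
The last vowel of *a* is /a/, which is an unrounded vowel, so the suffix is -imi, giving *aimi*.
The last vowel of *jepo* is /o/, which is a rounded vowel, so the suffix is -fuz, giving *jepofuz*.

aimi, jepofuz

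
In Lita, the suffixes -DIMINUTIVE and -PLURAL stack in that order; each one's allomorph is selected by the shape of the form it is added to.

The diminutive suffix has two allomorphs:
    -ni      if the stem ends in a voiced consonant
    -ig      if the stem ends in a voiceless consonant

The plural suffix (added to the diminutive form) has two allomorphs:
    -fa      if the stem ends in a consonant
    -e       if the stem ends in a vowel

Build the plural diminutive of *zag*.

zagnie

Since the final consonant of *zag* is /g/ (voiced), it takes -ni, giving *zagni*.
The final sound of the diminutive form *zagni* is /i/, which is a vowel, so the plural suffix is -e, giving *zagnie*.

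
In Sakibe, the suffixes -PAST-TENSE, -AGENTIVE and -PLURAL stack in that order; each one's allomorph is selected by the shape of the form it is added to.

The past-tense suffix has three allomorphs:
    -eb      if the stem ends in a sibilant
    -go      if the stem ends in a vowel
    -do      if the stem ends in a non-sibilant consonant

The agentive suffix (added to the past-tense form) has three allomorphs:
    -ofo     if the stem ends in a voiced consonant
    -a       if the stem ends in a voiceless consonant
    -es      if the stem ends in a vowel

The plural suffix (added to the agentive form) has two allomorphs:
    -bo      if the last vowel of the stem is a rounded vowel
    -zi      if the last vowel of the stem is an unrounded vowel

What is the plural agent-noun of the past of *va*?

*va* — final sound /a/ (a vowel) → -go → *vago*.
The past-tense form *vago* — final sound /o/ (a vowel) → -es → *vagoes*.
Since the last vowel of the agentive form *vagoes* is /e/ (an unrounded vowel), it takes -zi, giving *vagoeszi*.

vagoeszi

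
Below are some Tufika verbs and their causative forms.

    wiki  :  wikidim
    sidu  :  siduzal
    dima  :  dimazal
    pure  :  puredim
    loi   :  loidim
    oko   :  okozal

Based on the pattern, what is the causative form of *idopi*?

idopidim

The pattern is front/back vowel harmony: -dim when the last vowel of the stem is a front vowel (*wiki*, *pure*, *loi*); -zal when the last vowel of the stem is a back vowel (*sidu*, *dima*, *oko*).
Since the last vowel of *idopi* is /i/ (a front vowel), it takes -dim, giving *idopidim*.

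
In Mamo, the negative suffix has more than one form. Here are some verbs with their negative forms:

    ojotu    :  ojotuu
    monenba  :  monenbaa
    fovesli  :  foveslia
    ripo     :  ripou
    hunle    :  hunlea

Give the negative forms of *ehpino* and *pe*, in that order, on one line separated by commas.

ehpinou, pea

The suffix is conditioned by the last vowel: -u when the last vowel of the stem is a rounded vowel (*ojotu*, *ripo*); -a when the last vowel of the stem is an unrounded vowel (*monenba*, *fovesli*, *hunle*).
The last vowel of *ehpino* is /o/, which is a rounded vowel, so the suffix is -u, giving *ehpinou*.
*pe* — last vowel /e/ (an unrounded vowel) → -a → *pea*.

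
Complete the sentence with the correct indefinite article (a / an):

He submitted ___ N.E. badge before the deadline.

an

The indefinite article is chosen by the initial *sound* of the following word, not its spelling.
The initialism *N.E.* is read letter by letter; the first letter, N, is pronounced /ɛn/, which begins with a vowel sound.
So the article is *an*: He submitted an N.E. badge before the deadline.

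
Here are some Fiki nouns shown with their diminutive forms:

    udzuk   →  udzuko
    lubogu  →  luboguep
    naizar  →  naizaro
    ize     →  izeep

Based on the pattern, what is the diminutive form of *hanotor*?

The alternation tracks the final sound of the stem — -o when the stem ends in a consonant (*udzuk*, *naizar*); -ep when the stem ends in a vowel (*lubogu*, *ize*).
*hanotor* — final sound /r/ (a consonant) → -o → *hanotoro*.

hanotoro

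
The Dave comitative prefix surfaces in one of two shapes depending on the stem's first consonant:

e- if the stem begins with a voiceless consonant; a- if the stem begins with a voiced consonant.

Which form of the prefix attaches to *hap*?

*hap*: first consonant = /h/, voiceless → e-.

e-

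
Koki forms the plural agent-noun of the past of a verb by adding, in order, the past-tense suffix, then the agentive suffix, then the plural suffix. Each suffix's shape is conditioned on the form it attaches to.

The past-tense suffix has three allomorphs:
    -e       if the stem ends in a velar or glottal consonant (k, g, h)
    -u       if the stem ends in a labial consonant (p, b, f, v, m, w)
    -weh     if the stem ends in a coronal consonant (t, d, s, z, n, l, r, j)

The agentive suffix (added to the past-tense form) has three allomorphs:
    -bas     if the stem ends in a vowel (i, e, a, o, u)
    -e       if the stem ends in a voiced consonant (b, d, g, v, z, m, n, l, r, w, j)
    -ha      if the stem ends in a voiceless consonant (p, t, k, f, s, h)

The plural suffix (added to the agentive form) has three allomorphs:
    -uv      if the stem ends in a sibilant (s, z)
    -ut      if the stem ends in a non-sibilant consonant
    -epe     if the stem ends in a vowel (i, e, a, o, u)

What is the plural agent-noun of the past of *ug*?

ugebasuv

Since the final consonant of *ug* is /g/ (velar/glottal), it takes -e, giving *uge*.
The final sound of the past-tense form *uge* is /e/, which is a vowel, so the agentive suffix is -bas, giving *ugebas*.
The agentive form *ugebas* — final sound /s/ (a sibilant) → -uv → *ugebasuv*.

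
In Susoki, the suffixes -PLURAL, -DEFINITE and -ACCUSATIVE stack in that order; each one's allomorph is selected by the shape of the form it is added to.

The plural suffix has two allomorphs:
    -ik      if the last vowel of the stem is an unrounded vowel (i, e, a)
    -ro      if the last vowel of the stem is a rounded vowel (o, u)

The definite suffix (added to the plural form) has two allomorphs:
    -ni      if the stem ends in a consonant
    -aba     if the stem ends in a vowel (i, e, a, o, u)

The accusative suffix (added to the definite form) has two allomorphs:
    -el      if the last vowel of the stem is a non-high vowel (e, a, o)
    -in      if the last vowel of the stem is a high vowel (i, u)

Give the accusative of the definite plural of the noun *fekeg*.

fekegikniin

The last vowel of *fekeg* is /e/, which is an unrounded vowel, so the plural suffix is -ik, giving *fekegik*.
The final sound of the plural form *fekegik* is /k/, which is a consonant, so the definite suffix is -ni, giving *fekegikni*.
The definite form *fekegikni* — last vowel /i/ (a high vowel) → -in → *fekegikniin*.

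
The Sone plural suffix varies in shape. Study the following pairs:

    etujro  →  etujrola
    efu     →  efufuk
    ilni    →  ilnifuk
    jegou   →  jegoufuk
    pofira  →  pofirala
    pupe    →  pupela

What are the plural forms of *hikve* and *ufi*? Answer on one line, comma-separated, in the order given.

Looking at the last vowel of each stem: -fuk when the last vowel of the stem is a high vowel (*efu*, *ilni*, *jegou*); -la when the last vowel of the stem is a non-high vowel (*etujro*, *pofira*, *pupe*).
*hikve* — last vowel /e/ (a non-high vowel) → -la → *hikvela*.
The last vowel of *ufi* is /i/, which is a high vowel, so the suffix is -fuk, giving *ufifuk*.

hikvela, ufifuk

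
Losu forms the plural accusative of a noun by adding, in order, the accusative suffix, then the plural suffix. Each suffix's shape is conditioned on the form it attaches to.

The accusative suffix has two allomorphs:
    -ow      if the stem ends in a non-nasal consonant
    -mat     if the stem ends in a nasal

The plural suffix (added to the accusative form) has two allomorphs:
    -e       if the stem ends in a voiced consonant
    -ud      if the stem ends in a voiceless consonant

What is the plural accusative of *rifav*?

*rifav* — final consonant /v/ (non-nasal) → -ow → *rifavow*.
The final consonant of the accusative form *rifavow* is /w/, which is voiced, so the plural suffix is -e, giving *rifavowe*.

rifavowe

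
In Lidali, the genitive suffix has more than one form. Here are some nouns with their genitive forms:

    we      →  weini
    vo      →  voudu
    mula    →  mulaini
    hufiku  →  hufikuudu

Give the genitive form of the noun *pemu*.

pemuudu

The alternation tracks the last vowel of the stem — -udu when the last vowel of the stem is a rounded vowel (*vo*, *hufiku*); -ini when the last vowel of the stem is an unrounded vowel (*we*, *mula*).
The last vowel of *pemu* is /u/, which is a rounded vowel, so the suffix is -udu, giving *pemuudu*.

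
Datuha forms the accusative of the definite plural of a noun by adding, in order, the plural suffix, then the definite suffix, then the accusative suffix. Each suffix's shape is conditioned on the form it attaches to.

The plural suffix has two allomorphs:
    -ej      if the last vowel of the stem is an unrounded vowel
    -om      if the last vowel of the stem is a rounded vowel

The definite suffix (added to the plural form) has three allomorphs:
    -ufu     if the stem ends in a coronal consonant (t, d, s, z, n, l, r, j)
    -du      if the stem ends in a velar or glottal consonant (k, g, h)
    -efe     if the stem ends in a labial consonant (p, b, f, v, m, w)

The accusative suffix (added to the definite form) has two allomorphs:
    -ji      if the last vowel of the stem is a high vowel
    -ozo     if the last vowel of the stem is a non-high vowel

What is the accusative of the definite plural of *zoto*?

zotoomefeozo

*zoto* — last vowel /o/ (a rounded vowel) → -om → *zotoom*.
The final consonant of the plural form *zotoom* is /m/, which is labial, so the definite suffix is -efe, giving *zotoomefe*.
The last vowel of the definite form *zotoomefe* is /e/, which is a non-high vowel, so the accusative suffix is -ozo, giving *zotoomefeozo*.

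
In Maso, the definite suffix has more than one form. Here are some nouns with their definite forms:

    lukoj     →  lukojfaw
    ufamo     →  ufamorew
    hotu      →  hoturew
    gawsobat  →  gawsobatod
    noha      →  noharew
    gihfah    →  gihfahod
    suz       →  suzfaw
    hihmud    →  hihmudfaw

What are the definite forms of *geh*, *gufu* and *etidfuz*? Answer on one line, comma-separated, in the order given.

gehod, gufurew, etidfuzfaw

The pattern is voicing of the final sound: -od when the stem ends in a voiceless consonant (*gawsobat*, *gihfah*); -faw when the stem ends in a voiced consonant (*lukoj*, *suz*, *hihmud*); -rew when the stem ends in a vowel (*ufamo*, *hotu*, *noha*).
*geh* — final sound /h/ (a voiceless consonant) → -od → *gehod*.
The final sound of *gufu* is /u/, which is a vowel, so the suffix is -rew, giving *gufurew*.
*etidfuz* — final sound /z/ (a voiced consonant) → -faw → *etidfuzfaw*.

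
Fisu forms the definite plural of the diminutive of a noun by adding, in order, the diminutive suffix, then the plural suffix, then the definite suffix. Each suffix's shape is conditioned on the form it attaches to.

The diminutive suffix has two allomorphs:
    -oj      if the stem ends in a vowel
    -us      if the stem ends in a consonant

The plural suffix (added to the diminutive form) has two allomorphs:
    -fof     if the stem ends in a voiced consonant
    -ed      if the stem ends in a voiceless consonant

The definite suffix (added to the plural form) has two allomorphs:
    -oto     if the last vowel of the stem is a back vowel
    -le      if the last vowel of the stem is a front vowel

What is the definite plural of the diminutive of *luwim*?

*luwim* — final sound /m/ (a consonant) → -us → *luwimus*.
The diminutive form *luwimus* — final consonant /s/ (voiceless) → -ed → *luwimused*.
Since the last vowel of the plural form *luwimused* is /e/ (a front vowel), it takes -le, giving *luwimusedle*.

luwimusedle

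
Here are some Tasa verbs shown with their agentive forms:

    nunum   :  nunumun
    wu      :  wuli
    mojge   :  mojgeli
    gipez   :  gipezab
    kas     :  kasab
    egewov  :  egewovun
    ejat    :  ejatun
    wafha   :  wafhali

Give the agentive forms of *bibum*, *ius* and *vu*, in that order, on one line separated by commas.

bibumun, iusab, vuli

The suffix is conditioned by the final sound: -ab when the stem ends in a sibilant (*gipez*, *kas*); -un when the stem ends in a non-sibilant consonant (*nunum*, *egewov*, *ejat*); -li when the stem ends in a vowel (*wu*, *mojge*, *wafha*).
The final sound of *bibum* is /m/, which is a non-sibilant consonant, so the suffix is -un, giving *bibumun*.
*ius* — final sound /s/ (a sibilant) → -ab → *iusab*.
*vu* — final sound /u/ (a vowel) → -li → *vuli*.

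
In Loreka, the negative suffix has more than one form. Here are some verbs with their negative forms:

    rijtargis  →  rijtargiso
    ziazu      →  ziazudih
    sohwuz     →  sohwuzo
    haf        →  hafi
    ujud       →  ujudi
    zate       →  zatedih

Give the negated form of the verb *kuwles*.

kuwleso

The alternation tracks the final sound of the stem — -o when the stem ends in a sibilant (*rijtargis*, *sohwuz*); -i when the stem ends in a non-sibilant consonant (*haf*, *ujud*); -dih when the stem ends in a vowel (*ziazu*, *zate*).
*kuwles*: final sound = /s/, a sibilant → -o → *kuwleso*.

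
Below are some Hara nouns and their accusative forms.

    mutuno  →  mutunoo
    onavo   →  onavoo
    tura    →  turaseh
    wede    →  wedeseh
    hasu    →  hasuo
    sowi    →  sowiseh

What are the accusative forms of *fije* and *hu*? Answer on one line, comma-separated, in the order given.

Looking at the last vowel of each stem: -o when the last vowel of the stem is a rounded vowel (*mutuno*, *onavo*, *hasu*); -seh when the last vowel of the stem is an unrounded vowel (*tura*, *wede*, *sowi*).
Since the last vowel of *fije* is /e/ (an unrounded vowel), it takes -seh, giving *fijeseh*.
*hu*: last vowel = /u/, a rounded vowel → -o → *huo*.

fijeseh, huo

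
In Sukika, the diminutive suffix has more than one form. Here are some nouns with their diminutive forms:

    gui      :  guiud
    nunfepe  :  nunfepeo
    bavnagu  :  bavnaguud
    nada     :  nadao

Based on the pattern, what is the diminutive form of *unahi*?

The pattern is height harmony: -ud when the last vowel of the stem is a high vowel (*gui*, *bavnagu*); -o when the last vowel of the stem is a non-high vowel (*nunfepe*, *nada*).
Since the last vowel of *unahi* is /i/ (a high vowel), it takes -ud, giving *unahiud*.

unahiud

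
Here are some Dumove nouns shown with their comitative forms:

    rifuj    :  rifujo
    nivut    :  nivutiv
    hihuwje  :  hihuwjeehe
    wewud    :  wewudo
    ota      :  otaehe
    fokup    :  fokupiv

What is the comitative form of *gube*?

The suffix is conditioned by the final sound: -iv when the stem ends in a voiceless consonant (*nivut*, *fokup*); -o when the stem ends in a voiced consonant (*rifuj*, *wewud*); -ehe when the stem ends in a vowel (*hihuwje*, *ota*).
*gube* — final sound /e/ (a vowel) → -ehe → *gubeehe*.

gubeehe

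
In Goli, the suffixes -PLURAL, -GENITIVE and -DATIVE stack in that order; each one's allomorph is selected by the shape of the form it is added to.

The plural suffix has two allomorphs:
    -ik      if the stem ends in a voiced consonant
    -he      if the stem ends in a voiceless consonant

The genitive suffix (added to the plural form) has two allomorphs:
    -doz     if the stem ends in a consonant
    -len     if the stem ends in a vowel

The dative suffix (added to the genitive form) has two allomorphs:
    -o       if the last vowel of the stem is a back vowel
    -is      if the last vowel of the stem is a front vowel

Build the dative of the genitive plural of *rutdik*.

rutdikhelenis

The final consonant of *rutdik* is /k/, which is voiceless, so the plural suffix is -he, giving *rutdikhe*.
The plural form *rutdikhe* — final sound /e/ (a vowel) → -len → *rutdikhelen*.
The genitive form *rutdikhelen* — last vowel /e/ (a front vowel) → -is → *rutdikhelenis*.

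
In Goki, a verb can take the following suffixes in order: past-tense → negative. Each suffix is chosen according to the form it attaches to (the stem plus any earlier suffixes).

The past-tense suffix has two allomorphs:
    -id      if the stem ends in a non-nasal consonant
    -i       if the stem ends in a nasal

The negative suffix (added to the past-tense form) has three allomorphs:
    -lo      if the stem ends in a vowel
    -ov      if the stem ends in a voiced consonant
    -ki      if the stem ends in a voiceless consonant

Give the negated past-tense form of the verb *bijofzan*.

Since the final consonant of *bijofzan* is /n/ (a nasal), it takes -i, giving *bijofzani*.
The past-tense form *bijofzani* — final sound /i/ (a vowel) → -lo → *bijofzanilo*.

bijofzanilo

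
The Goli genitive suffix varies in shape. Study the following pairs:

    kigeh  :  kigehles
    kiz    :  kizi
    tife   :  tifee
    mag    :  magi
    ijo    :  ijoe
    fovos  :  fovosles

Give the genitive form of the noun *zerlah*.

zerlahles

The alternation tracks the final sound of the stem — -les when the stem ends in a voiceless consonant (*kigeh*, *fovos*); -i when the stem ends in a voiced consonant (*kiz*, *mag*); -e when the stem ends in a vowel (*tife*, *ijo*).
Since the final sound of *zerlah* is /h/ (a voiceless consonant), it takes -les, giving *zerlahles*.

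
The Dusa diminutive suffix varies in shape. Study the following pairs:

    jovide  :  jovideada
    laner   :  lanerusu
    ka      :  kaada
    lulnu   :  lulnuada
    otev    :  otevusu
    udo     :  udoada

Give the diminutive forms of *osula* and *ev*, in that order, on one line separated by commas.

The suffix is conditioned by the final sound: -usu when the stem ends in a consonant (*laner*, *otev*); -ada when the stem ends in a vowel (*jovide*, *ka*, *lulnu*, *udo*).
*osula*: final sound = /a/, a vowel → -ada → *osulaada*.
The final sound of *ev* is /v/, which is a consonant, so the suffix is -usu, giving *evusu*.

osulaada, evusu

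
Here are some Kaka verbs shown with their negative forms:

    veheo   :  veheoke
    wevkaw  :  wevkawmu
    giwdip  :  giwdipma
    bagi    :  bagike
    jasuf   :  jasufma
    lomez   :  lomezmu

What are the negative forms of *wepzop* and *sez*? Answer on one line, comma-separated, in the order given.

wepzopma, sezmu

The pattern is voicing of the final sound: -ma when the stem ends in a voiceless consonant (*giwdip*, *jasuf*); -mu when the stem ends in a voiced consonant (*wevkaw*, *lomez*); -ke when the stem ends in a vowel (*veheo*, *bagi*).
*wepzop* — final sound /p/ (a voiceless consonant) → -ma → *wepzopma*.
*sez*: final sound = /z/, a voiced consonant → -mu → *sezmu*.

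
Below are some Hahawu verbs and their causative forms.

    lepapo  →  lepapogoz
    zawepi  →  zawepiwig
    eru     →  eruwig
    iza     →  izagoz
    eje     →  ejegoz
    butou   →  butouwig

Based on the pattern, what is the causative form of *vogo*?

vogogoz

The suffix is conditioned by the last vowel: -wig when the last vowel of the stem is a high vowel (*zawepi*, *eru*, *butou*); -goz when the last vowel of the stem is a non-high vowel (*lepapo*, *iza*, *eje*).
Since the last vowel of *vogo* is /o/ (a non-high vowel), it takes -goz, giving *vogogoz*.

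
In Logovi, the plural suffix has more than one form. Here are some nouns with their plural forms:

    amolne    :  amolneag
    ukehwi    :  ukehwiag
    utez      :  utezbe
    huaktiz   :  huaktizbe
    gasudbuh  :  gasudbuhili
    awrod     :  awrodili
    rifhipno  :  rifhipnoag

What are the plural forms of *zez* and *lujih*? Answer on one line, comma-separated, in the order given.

zezbe, lujihili

The pattern is sibilance of the final sound: -be when the stem ends in a sibilant (*utez*, *huaktiz*); -ili when the stem ends in a non-sibilant consonant (*gasudbuh*, *awrod*); -ag when the stem ends in a vowel (*amolne*, *ukehwi*, *rifhipno*).
The final sound of *zez* is /z/, which is a sibilant, so the suffix is -be, giving *zezbe*.
The final sound of *lujih* is /h/, which is a non-sibilant consonant, so the suffix is -ili, giving *lujihili*.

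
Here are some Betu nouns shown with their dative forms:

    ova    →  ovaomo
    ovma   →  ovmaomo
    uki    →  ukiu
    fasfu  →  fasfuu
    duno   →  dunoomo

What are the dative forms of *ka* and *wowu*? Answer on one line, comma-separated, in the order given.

Looking at the last vowel of each stem: -u when the last vowel of the stem is a high vowel (*uki*, *fasfu*); -omo when the last vowel of the stem is a non-high vowel (*ova*, *ovma*, *duno*).
*ka*: last vowel = /a/, a non-high vowel → -omo → *kaomo*.
Since the last vowel of *wowu* is /u/ (a high vowel), it takes -u, giving *wowuu*.

kaomo, wowuu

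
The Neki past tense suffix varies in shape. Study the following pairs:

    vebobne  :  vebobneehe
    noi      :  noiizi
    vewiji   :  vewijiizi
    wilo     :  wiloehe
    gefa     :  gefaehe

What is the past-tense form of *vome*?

The alternation tracks the last vowel of the stem — -izi when the last vowel of the stem is a high vowel (*noi*, *vewiji*); -ehe when the last vowel of the stem is a non-high vowel (*vebobne*, *wilo*, *gefa*).
Since the last vowel of *vome* is /e/ (a non-high vowel), it takes -ehe, giving *vomeehe*.

vomeehe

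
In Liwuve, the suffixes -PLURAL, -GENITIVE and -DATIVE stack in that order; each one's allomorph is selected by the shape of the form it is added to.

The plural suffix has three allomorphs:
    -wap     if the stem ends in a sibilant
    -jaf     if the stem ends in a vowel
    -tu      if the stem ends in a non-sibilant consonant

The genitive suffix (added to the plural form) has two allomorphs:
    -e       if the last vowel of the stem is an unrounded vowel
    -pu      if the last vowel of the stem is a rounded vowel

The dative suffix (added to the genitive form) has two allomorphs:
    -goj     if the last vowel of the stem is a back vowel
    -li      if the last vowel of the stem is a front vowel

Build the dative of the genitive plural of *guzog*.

guzogtupugoj

*guzog*: final sound = /g/, a non-sibilant consonant → -tu → *guzogtu*.
The last vowel of the plural form *guzogtu* is /u/, which is a rounded vowel, so the genitive suffix is -pu, giving *guzogtupu*.
The genitive form *guzogtupu*: last vowel = /u/, a back vowel → -goj → *guzogtupugoj*.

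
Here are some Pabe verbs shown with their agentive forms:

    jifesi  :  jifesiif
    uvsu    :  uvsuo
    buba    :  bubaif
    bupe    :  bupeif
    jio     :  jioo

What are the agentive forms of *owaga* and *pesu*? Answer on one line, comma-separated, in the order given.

owagaif, pesuo

The suffix is conditioned by the last vowel: -o when the last vowel of the stem is a rounded vowel (*uvsu*, *jio*); -if when the last vowel of the stem is an unrounded vowel (*jifesi*, *buba*, *bupe*).
*owaga*: last vowel = /a/, an unrounded vowel → -if → *owagaif*.
*pesu* — last vowel /u/ (a rounded vowel) → -o → *pesuo*.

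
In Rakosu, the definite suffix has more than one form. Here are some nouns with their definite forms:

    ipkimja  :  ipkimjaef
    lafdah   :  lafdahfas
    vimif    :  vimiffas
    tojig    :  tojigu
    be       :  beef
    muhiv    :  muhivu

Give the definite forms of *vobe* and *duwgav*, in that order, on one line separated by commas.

Looking at the final sound of each stem: -fas when the stem ends in a voiceless consonant (*lafdah*, *vimif*); -u when the stem ends in a voiced consonant (*tojig*, *muhiv*); -ef when the stem ends in a vowel (*ipkimja*, *be*).
*vobe* — final sound /e/ (a vowel) → -ef → *vobeef*.
*duwgav*: final sound = /v/, a voiced consonant → -u → *duwgavu*.

vobeef, duwgavu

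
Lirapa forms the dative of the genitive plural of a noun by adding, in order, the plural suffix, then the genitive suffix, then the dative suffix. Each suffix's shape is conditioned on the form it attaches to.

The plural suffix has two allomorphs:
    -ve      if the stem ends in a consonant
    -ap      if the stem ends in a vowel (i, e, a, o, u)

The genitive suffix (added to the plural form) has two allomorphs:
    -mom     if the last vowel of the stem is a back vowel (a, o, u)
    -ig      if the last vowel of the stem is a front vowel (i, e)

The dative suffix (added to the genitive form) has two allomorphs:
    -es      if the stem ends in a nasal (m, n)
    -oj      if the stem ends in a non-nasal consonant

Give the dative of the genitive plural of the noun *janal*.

*janal* — final sound /l/ (a consonant) → -ve → *janalve*.
Since the last vowel of the plural form *janalve* is /e/ (a front vowel), it takes -ig, giving *janalveig*.
Since the final consonant of the genitive form *janalveig* is /g/ (non-nasal), it takes -oj, giving *janalveigoj*.

janalveigoj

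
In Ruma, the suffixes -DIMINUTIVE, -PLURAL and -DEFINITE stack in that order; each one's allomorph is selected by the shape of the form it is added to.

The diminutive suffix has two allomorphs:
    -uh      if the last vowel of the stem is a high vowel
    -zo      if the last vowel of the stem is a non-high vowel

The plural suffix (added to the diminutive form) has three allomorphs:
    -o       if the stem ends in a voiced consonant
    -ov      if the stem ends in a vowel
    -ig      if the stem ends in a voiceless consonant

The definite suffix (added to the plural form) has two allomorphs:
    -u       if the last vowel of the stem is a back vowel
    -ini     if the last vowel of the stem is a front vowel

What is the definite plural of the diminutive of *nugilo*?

The last vowel of *nugilo* is /o/, which is a non-high vowel, so the diminutive suffix is -zo, giving *nugilozo*.
The diminutive form *nugilozo* — final sound /o/ (a vowel) → -ov → *nugilozoov*.
The plural form *nugilozoov* — last vowel /o/ (a back vowel) → -u → *nugilozoovu*.

nugilozoovu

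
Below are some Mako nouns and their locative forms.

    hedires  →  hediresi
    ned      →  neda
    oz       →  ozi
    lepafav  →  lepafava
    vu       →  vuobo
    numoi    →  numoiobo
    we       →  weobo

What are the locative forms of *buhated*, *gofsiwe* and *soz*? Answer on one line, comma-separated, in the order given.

buhateda, gofsiweobo, sozi

The alternation tracks the final sound of the stem — -i when the stem ends in a sibilant (*hedires*, *oz*); -a when the stem ends in a non-sibilant consonant (*ned*, *lepafav*); -obo when the stem ends in a vowel (*vu*, *numoi*, *we*).
*buhated*: final sound = /d/, a non-sibilant consonant → -a → *buhateda*.
*gofsiwe* — final sound /e/ (a vowel) → -obo → *gofsiweobo*.
*soz* — final sound /z/ (a sibilant) → -i → *sozi*.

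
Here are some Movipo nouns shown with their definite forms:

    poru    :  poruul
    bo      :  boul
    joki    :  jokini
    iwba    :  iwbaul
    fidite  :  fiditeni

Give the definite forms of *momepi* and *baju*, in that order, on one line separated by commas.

Looking at the last vowel of each stem: -ni when the last vowel of the stem is a front vowel (*joki*, *fidite*); -ul when the last vowel of the stem is a back vowel (*poru*, *bo*, *iwba*).
*momepi* — last vowel /i/ (a front vowel) → -ni → *momepini*.
*baju*: last vowel = /u/, a back vowel → -ul → *bajuul*.

momepini, bajuul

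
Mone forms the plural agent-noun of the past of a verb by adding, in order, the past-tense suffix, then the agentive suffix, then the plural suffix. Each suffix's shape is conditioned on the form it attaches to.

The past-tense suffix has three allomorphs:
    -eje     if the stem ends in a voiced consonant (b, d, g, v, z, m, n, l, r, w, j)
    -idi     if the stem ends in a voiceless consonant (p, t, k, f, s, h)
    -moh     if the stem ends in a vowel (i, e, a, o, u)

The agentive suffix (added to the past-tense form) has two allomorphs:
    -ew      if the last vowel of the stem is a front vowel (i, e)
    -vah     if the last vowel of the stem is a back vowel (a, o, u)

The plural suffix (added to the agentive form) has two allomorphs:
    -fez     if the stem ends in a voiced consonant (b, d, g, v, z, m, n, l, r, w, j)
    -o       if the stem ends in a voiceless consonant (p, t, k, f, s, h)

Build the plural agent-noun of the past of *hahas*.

hahasidiewfez

*hahas* — final sound /s/ (a voiceless consonant) → -idi → *hahasidi*.
Since the last vowel of the past-tense form *hahasidi* is /i/ (a front vowel), it takes -ew, giving *hahasidiew*.
The final consonant of the agentive form *hahasidiew* is /w/, which is voiced, so the plural suffix is -fez, giving *hahasidiewfez*.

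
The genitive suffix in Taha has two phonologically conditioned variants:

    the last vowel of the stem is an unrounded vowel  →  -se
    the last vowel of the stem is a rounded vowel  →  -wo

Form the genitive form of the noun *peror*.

perorwo

*peror*: last vowel = /o/, a rounded vowel → -wo → *perorwo*.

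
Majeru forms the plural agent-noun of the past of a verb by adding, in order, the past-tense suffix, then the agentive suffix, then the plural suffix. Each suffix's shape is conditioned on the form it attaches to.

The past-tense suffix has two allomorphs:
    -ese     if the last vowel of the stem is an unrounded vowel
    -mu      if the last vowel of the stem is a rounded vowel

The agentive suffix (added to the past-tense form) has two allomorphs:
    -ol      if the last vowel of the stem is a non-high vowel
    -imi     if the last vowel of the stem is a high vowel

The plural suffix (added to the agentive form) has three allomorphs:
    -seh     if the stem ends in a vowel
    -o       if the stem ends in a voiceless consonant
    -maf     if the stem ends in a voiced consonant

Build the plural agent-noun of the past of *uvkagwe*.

Since the last vowel of *uvkagwe* is /e/ (an unrounded vowel), it takes -ese, giving *uvkagweese*.
The past-tense form *uvkagweese* — last vowel /e/ (a non-high vowel) → -ol → *uvkagweeseol*.
Since the final sound of the agentive form *uvkagweeseol* is /l/ (a voiced consonant), it takes -maf, giving *uvkagweeseolmaf*.

uvkagweeseolmaf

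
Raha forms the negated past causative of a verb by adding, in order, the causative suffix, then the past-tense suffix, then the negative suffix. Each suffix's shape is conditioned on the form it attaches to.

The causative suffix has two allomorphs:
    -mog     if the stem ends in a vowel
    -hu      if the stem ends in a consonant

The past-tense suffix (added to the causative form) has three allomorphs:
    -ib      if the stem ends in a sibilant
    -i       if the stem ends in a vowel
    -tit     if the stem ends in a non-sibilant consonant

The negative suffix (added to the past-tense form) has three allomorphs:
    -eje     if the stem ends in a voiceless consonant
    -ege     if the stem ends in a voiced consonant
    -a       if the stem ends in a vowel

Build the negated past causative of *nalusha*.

nalushamogtiteje

*nalusha* — final sound /a/ (a vowel) → -mog → *nalushamog*.
The causative form *nalushamog*: final sound = /g/, a non-sibilant consonant → -tit → *nalushamogtit*.
Since the final sound of the past-tense form *nalushamogtit* is /t/ (a voiceless consonant), it takes -eje, giving *nalushamogtiteje*.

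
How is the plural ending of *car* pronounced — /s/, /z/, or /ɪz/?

/z/

The stem *car* ends in a voiced non-sibilant sound.
The plural suffix surfaces as /ɪz/ after sibilants, /s/ after other voiceless consonants, and /z/ after other voiced sounds.
So the plural -s on *car* is pronounced /z/.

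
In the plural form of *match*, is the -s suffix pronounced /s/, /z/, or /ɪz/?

The stem *match* ends in a sibilant (/s, z, ʃ, ʒ, tʃ, dʒ/).
The plural suffix surfaces as /ɪz/ after sibilants, /s/ after other voiceless consonants, and /z/ after other voiced sounds.
So the plural -s on *match* is pronounced /ɪz/.

/ɪz/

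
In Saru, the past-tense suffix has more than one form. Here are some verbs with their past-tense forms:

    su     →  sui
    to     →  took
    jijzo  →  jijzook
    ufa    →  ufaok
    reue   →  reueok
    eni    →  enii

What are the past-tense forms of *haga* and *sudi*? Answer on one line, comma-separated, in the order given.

hagaok, sudii

Looking at the last vowel of each stem: -i when the last vowel of the stem is a high vowel (*su*, *eni*); -ok when the last vowel of the stem is a non-high vowel (*to*, *jijzo*, *ufa*, *reue*).
*haga*: last vowel = /a/, a non-high vowel → -ok → *hagaok*.
*sudi* — last vowel /i/ (a high vowel) → -i → *sudii*.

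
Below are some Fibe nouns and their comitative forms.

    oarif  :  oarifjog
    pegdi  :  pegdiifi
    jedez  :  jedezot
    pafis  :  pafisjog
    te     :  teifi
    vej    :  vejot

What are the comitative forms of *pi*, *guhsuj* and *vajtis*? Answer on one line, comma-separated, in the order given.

The suffix is conditioned by the final sound: -jog when the stem ends in a voiceless consonant (*oarif*, *pafis*); -ot when the stem ends in a voiced consonant (*jedez*, *vej*); -ifi when the stem ends in a vowel (*pegdi*, *te*).
Since the final sound of *pi* is /i/ (a vowel), it takes -ifi, giving *piifi*.
The final sound of *guhsuj* is /j/, which is a voiced consonant, so the suffix is -ot, giving *guhsujot*.
Since the final sound of *vajtis* is /s/ (a voiceless consonant), it takes -jog, giving *vajtisjog*.

piifi, guhsujot, vajtisjog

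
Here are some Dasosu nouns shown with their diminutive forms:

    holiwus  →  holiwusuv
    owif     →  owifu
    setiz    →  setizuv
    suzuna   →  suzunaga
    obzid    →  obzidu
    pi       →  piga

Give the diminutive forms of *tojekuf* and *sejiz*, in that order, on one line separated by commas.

tojekufu, sejizuv

Looking at the final sound of each stem: -uv when the stem ends in a sibilant (*holiwus*, *setiz*); -u when the stem ends in a non-sibilant consonant (*owif*, *obzid*); -ga when the stem ends in a vowel (*suzuna*, *pi*).
The final sound of *tojekuf* is /f/, which is a non-sibilant consonant, so the suffix is -u, giving *tojekufu*.
Since the final sound of *sejiz* is /z/ (a sibilant), it takes -uv, giving *sejizuv*.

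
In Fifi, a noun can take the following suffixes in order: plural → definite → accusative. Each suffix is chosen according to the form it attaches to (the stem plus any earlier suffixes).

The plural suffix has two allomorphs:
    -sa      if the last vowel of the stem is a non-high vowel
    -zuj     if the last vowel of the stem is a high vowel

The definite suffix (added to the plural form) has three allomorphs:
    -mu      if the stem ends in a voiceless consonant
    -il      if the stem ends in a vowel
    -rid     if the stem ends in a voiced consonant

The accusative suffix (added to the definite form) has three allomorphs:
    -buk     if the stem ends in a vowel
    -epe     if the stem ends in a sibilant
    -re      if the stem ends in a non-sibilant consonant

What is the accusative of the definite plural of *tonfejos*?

*tonfejos* — last vowel /o/ (a non-high vowel) → -sa → *tonfejossa*.
Since the final sound of the plural form *tonfejossa* is /a/ (a vowel), it takes -il, giving *tonfejossail*.
The final sound of the definite form *tonfejossail* is /l/, which is a non-sibilant consonant, so the accusative suffix is -re, giving *tonfejossailre*.

tonfejossailre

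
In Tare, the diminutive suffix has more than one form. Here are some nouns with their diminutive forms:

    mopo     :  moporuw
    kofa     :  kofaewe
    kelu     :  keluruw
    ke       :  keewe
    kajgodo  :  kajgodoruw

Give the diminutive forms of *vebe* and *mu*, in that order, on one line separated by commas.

vebeewe, muruw

The suffix is conditioned by the last vowel: -ruw when the last vowel of the stem is a rounded vowel (*mopo*, *kelu*, *kajgodo*); -ewe when the last vowel of the stem is an unrounded vowel (*kofa*, *ke*).
*vebe* — last vowel /e/ (an unrounded vowel) → -ewe → *vebeewe*.
Since the last vowel of *mu* is /u/ (a rounded vowel), it takes -ruw, giving *muruw*.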